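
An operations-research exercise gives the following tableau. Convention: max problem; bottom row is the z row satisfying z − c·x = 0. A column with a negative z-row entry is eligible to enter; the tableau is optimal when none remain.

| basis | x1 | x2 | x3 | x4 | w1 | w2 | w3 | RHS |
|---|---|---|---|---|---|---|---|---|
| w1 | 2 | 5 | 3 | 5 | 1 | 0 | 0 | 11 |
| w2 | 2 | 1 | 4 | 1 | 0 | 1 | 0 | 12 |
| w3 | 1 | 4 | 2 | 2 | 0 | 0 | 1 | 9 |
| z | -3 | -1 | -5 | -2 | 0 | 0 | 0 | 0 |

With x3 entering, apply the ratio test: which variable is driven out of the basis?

Column x3 entries and ratios — w1: 11/3 = 11/3; w2: 12/4 = 3; w3: 9/2 = 9/2.
Smallest ratio is 3 in the row of w2, so w2 leaves.

w2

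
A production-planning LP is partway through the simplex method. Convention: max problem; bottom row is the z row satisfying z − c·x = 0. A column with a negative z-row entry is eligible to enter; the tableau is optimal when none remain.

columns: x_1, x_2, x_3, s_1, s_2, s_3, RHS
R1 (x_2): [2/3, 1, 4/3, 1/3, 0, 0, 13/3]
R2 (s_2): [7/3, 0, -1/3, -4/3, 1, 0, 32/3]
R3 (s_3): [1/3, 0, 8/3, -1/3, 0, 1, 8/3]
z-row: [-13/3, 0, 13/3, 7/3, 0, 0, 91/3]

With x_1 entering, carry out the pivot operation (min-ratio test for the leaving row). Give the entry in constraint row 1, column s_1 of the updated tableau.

5/7

Ratio test on column x_1 — row 1: (13/3)/(2/3) = 13/2; row 2: (32/3)/(7/3) = 32/7; row 3: (8/3)/(1/3) = 8. Minimum is 32/7 at row 2 (s_2 leaves); pivot element 7/3.
Divide row 2 by 7/3; eliminate column x_1 from the other rows.
Row 1 update in column s_1: 1/3 − (2/3)·(-4/7) = 5/7.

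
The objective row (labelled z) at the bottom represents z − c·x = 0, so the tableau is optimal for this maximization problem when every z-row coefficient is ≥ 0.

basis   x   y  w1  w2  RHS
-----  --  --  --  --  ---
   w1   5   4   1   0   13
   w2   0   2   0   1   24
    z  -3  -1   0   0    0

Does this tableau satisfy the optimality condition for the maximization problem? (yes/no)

The z-row has a negative entry -3 in column x, so it is not optimal.

no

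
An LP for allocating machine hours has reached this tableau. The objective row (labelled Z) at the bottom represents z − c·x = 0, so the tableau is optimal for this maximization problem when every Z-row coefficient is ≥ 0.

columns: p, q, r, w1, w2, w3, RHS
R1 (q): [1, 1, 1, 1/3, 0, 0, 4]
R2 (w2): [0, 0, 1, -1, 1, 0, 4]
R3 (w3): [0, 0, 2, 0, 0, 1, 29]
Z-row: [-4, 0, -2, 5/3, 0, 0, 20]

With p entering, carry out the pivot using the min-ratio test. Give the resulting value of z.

Ratio test on column p — row 1: 4/1 = 4; row 2: entry 0 ≤ 0; row 3: entry 0 ≤ 0. Minimum is 4 at row 1 (q leaves); pivot element 1.
Pivot on row 1; the Z-row RHS becomes 20 − (-4)·4 = 36.

36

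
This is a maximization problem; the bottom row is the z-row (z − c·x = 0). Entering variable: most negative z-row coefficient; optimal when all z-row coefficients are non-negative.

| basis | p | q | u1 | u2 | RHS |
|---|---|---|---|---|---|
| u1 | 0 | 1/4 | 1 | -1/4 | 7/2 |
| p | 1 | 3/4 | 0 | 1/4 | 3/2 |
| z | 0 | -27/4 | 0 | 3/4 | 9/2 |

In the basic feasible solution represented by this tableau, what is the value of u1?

7/2

u1 is basic (row 1); its value is the RHS of that row, 7/2.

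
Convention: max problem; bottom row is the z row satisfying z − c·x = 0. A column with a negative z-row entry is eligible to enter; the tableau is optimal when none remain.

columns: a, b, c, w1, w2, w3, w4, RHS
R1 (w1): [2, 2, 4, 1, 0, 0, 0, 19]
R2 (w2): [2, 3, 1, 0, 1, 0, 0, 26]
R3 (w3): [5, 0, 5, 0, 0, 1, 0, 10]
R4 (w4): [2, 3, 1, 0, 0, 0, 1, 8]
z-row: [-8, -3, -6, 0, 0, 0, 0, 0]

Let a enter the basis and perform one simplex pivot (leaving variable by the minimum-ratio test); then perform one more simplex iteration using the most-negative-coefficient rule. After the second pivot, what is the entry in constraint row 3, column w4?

Ratio test on column a — row 1: 19/2 = 19/2; row 2: 26/2 = 13; row 3: 10/5 = 2; row 4: 8/2 = 4. Minimum is 2 at row 3 (w3 leaves); pivot element 5.
Divide row 3 by 5; eliminate column a from the other rows.
Second iteration: most negative z-row entry is -3 in column b, so b enters.
Ratio test on column b — row 1: 15/2 = 15/2; row 2: 22/3 = 22/3; row 3: entry 0 ≤ 0; row 4: 4/3 = 4/3. Minimum is 4/3 at row 4 (w4 leaves); pivot element 3.
Divide row 4 by 3; eliminate column b from the other rows.
After both pivots, the entry at constraint row 3, column w4 is 0.

0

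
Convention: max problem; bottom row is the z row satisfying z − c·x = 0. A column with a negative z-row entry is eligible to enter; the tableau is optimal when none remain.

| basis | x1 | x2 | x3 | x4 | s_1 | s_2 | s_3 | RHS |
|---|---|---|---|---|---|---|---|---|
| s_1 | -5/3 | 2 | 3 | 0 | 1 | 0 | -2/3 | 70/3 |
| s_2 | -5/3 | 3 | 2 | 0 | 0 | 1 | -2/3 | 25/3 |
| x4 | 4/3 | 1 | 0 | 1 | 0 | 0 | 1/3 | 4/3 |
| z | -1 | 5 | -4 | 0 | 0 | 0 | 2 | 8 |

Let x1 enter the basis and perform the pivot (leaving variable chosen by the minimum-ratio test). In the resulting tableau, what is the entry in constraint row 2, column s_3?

-1/4

Ratio test on column x1 — row 1: entry -5/3 ≤ 0; row 2: entry -5/3 ≤ 0; row 3: (4/3)/(4/3) = 1. Minimum is 1 at row 3 (x4 leaves); pivot element 4/3.
Divide row 3 by 4/3; eliminate column x1 from the other rows.
Row 2 update in column s_3: -2/3 − (-5/3)·(1/4) = -1/4.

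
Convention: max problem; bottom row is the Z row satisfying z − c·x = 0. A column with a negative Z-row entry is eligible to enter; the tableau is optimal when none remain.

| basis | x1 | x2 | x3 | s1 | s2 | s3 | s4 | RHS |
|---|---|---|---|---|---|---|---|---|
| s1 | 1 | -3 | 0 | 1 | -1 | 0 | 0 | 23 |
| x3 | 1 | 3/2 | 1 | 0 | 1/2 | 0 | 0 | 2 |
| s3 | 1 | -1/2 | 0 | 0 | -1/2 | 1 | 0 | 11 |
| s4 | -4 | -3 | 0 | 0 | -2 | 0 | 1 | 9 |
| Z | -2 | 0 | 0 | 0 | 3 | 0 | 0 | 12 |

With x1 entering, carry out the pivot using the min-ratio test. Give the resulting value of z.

Ratio test on column x1 — row 1: 23/1 = 23; row 2: 2/1 = 2; row 3: 11/1 = 11; row 4: entry -4 ≤ 0. Minimum is 2 at row 2 (x3 leaves); pivot element 1.
Pivot on row 2; the Z-row RHS becomes 12 − (-2)·2 = 16.

16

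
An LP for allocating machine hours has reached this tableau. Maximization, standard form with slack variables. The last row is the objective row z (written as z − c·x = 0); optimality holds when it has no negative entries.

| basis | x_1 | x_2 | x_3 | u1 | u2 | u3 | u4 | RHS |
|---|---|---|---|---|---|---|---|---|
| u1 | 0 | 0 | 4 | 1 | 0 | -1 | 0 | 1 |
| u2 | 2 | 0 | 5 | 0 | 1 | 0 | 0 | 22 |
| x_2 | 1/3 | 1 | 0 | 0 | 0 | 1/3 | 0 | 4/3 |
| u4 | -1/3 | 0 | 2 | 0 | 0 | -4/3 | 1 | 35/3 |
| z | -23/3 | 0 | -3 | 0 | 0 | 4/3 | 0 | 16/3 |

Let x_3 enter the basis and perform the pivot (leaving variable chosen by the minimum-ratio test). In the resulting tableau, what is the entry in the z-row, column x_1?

Ratio test on column x_3 — row 1: 1/4 = 1/4; row 2: 22/5 = 22/5; row 3: entry 0 ≤ 0; row 4: (35/3)/2 = 35/6. Minimum is 1/4 at row 1 (u1 leaves); pivot element 4.
Divide row 1 by 4; eliminate column x_3 from the other rows.
z-row update in column x_1: -23/3 − (-3)·0 = -23/3.

-23/3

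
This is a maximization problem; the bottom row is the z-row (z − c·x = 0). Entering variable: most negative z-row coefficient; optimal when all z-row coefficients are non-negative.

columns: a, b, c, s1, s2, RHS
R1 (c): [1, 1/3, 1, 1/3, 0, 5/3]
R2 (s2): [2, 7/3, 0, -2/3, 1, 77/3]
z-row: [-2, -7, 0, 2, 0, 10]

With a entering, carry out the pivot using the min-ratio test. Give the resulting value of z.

40/3

Ratio test on column a — row 1: (5/3)/1 = 5/3; row 2: (77/3)/2 = 77/6. Minimum is 5/3 at row 1 (c leaves); pivot element 1.
Pivot on row 1; the z-row RHS becomes 10 − (-2)·(5/3) = 40/3.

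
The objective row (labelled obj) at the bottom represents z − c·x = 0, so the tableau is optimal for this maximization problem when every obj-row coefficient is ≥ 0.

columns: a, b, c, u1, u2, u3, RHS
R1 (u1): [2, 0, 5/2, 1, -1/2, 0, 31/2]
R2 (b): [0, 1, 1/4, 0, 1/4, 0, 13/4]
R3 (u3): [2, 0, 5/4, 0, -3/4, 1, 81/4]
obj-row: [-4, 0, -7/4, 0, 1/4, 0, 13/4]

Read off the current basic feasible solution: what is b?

b is basic (row 2); its value is the RHS of that row, 13/4.

13/4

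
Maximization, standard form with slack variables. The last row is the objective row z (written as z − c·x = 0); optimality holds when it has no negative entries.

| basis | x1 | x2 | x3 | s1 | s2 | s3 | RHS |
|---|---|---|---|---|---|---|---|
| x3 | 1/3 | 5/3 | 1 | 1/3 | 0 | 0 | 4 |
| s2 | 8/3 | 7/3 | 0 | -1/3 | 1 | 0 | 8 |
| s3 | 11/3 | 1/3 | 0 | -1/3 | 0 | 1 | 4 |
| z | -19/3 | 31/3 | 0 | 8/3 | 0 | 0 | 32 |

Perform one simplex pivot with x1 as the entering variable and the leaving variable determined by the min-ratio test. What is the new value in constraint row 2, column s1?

-1/11

Ratio test on column x1 — row 1: 4/(1/3) = 12; row 2: 8/(8/3) = 3; row 3: 4/(11/3) = 12/11. Minimum is 12/11 at row 3 (s3 leaves); pivot element 11/3.
Divide row 3 by 11/3; eliminate column x1 from the other rows.
Row 2 update in column s1: -1/3 − (8/3)·(-1/11) = -1/11.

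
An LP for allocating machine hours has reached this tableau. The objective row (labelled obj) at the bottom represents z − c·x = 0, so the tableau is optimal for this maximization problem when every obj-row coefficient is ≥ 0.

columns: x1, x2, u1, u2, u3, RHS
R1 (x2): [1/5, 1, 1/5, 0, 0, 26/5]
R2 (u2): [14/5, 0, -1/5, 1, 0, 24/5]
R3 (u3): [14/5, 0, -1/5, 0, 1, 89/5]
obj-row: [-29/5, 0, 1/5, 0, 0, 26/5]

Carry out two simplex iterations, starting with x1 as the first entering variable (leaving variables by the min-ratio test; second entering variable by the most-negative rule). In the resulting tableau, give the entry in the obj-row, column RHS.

Ratio test on column x1 — row 1: (26/5)/(1/5) = 26; row 2: (24/5)/(14/5) = 12/7; row 3: (89/5)/(14/5) = 89/14. Minimum is 12/7 at row 2 (u2 leaves); pivot element 14/5.
Divide row 2 by 14/5; eliminate column x1 from the other rows.
Second iteration: most negative obj-row entry is -3/14 in column u1, so u1 enters.
Ratio test on column u1 — row 1: (34/7)/(3/14) = 68/3; row 2: entry -1/14 ≤ 0; row 3: entry 0 ≤ 0. Minimum is 68/3 at row 1 (x2 leaves); pivot element 3/14.
Divide row 1 by 3/14; eliminate column u1 from the other rows.
After both pivots, the entry at the obj-row, column RHS is 20.

20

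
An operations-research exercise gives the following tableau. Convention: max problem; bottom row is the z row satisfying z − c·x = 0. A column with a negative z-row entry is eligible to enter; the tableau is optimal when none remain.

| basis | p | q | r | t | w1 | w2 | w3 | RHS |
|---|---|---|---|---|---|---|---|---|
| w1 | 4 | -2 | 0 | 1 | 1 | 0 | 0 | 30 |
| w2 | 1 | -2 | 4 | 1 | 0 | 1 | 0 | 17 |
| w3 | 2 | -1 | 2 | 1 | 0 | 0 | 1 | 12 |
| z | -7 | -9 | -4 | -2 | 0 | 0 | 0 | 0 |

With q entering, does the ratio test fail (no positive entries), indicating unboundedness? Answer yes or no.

yes

Every constraint-row entry in column q is ≤ 0, so increasing q is unbounded.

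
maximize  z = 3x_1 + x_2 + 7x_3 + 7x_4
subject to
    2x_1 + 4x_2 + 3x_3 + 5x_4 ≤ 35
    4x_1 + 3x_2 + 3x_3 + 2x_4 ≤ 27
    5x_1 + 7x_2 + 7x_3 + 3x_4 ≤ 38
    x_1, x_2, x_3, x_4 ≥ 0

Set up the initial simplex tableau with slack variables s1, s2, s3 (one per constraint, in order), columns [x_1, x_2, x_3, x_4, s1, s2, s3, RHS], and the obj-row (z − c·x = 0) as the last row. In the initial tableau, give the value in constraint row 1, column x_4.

5

Constraint 1 has coefficient 5 on x_4.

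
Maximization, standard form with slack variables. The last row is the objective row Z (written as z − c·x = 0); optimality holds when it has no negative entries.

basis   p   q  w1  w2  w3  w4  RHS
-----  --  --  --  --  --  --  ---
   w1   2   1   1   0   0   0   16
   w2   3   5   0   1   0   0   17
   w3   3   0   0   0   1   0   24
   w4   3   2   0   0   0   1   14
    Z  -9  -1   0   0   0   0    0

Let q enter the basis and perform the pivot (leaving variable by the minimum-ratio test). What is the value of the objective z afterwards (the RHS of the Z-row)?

17/5

Ratio test on column q — row 1: 16/1 = 16; row 2: 17/5 = 17/5; row 3: entry 0 ≤ 0; row 4: 14/2 = 7. Minimum is 17/5 at row 2 (w2 leaves); pivot element 5.
Pivot on row 2; the Z-row RHS becomes 0 − (-1)·(17/5) = 17/5.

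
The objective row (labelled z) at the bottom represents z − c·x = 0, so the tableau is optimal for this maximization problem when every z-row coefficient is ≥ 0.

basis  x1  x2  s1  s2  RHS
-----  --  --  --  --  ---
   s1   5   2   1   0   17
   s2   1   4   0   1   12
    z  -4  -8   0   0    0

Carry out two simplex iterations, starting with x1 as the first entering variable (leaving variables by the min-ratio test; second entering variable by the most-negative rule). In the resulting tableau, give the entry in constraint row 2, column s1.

-1/18

Ratio test on column x1 — row 1: 17/5 = 17/5; row 2: 12/1 = 12. Minimum is 17/5 at row 1 (s1 leaves); pivot element 5.
Divide row 1 by 5; eliminate column x1 from the other rows.
Second iteration: most negative z-row entry is -32/5 in column x2, so x2 enters.
Ratio test on column x2 — row 1: (17/5)/(2/5) = 17/2; row 2: (43/5)/(18/5) = 43/18. Minimum is 43/18 at row 2 (s2 leaves); pivot element 18/5.
Divide row 2 by 18/5; eliminate column x2 from the other rows.
After both pivots, the entry at constraint row 2, column s1 is -1/18.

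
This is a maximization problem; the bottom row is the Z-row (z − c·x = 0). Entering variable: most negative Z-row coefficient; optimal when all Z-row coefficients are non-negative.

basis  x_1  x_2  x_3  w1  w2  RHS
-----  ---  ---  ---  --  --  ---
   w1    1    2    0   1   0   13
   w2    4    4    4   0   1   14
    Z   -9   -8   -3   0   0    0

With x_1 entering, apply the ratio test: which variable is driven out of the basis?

w2

Column x_1 entries and ratios — w1: 13/1 = 13; w2: 14/4 = 7/2.
Smallest ratio is 7/2 in the row of w2, so w2 leaves.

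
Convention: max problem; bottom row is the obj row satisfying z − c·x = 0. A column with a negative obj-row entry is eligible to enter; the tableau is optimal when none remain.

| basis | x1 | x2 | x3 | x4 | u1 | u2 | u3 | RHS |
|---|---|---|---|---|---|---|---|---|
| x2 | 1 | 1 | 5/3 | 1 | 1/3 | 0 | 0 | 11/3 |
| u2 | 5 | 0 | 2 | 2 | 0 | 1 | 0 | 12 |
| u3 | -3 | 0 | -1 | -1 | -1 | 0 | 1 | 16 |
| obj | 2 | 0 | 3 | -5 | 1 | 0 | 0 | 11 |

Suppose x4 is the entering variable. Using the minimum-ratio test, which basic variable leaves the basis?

x2

Column x4 entries and ratios — x2: (11/3)/1 = 11/3; u2: 12/2 = 6; u3: -1 ≤ 0, skip.
Smallest ratio is 11/3 in the row of x2, so x2 leaves.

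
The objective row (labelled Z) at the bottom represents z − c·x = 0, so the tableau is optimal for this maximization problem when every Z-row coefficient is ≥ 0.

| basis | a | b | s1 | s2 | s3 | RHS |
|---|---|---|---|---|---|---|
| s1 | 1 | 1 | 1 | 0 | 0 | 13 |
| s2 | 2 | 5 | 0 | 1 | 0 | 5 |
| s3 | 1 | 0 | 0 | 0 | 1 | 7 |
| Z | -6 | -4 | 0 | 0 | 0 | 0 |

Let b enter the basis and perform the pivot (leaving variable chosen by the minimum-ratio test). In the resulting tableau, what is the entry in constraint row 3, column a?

Ratio test on column b — row 1: 13/1 = 13; row 2: 5/5 = 1; row 3: entry 0 ≤ 0. Minimum is 1 at row 2 (s2 leaves); pivot element 5.
Divide row 2 by 5; eliminate column b from the other rows.
Row 3 update in column a: 1 − 0·(2/5) = 1.

1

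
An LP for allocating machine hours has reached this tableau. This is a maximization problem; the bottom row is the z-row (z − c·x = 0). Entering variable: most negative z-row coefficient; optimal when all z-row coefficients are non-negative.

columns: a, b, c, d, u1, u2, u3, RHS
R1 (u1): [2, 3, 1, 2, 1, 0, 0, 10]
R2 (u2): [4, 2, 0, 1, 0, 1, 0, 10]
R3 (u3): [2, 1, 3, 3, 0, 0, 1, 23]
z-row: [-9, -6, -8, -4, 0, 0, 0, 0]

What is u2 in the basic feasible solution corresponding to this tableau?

10

u2 is basic (row 2); its value is the RHS of that row, 10.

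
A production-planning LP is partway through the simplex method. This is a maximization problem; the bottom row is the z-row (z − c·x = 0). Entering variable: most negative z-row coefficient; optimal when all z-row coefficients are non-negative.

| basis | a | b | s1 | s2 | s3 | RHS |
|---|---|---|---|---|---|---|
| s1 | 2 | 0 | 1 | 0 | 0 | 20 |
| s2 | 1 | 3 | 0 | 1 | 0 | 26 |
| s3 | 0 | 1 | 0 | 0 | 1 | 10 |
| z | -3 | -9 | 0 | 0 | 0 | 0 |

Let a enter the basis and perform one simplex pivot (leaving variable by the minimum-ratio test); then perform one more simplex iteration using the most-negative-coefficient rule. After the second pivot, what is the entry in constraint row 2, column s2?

Ratio test on column a — row 1: 20/2 = 10; row 2: 26/1 = 26; row 3: entry 0 ≤ 0. Minimum is 10 at row 1 (s1 leaves); pivot element 2.
Divide row 1 by 2; eliminate column a from the other rows.
Second iteration: most negative z-row entry is -9 in column b, so b enters.
Ratio test on column b — row 1: entry 0 ≤ 0; row 2: 16/3 = 16/3; row 3: 10/1 = 10. Minimum is 16/3 at row 2 (s2 leaves); pivot element 3.
Divide row 2 by 3; eliminate column b from the other rows.
After both pivots, the entry at constraint row 2, column s2 is 1/3.

1/3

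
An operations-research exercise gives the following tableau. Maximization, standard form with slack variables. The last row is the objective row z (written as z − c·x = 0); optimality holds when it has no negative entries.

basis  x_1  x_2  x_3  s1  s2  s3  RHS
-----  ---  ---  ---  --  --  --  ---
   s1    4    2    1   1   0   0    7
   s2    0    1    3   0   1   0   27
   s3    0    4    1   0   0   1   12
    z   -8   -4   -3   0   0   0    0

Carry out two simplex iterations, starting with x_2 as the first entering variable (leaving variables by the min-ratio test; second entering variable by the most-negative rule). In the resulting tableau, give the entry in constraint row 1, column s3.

-1/8

Ratio test on column x_2 — row 1: 7/2 = 7/2; row 2: 27/1 = 27; row 3: 12/4 = 3. Minimum is 3 at row 3 (s3 leaves); pivot element 4.
Divide row 3 by 4; eliminate column x_2 from the other rows.
Second iteration: most negative z-row entry is -8 in column x_1, so x_1 enters.
Ratio test on column x_1 — row 1: 1/4 = 1/4; row 2: entry 0 ≤ 0; row 3: entry 0 ≤ 0. Minimum is 1/4 at row 1 (s1 leaves); pivot element 4.
Divide row 1 by 4; eliminate column x_1 from the other rows.
After both pivots, the entry at constraint row 1, column s3 is -1/8.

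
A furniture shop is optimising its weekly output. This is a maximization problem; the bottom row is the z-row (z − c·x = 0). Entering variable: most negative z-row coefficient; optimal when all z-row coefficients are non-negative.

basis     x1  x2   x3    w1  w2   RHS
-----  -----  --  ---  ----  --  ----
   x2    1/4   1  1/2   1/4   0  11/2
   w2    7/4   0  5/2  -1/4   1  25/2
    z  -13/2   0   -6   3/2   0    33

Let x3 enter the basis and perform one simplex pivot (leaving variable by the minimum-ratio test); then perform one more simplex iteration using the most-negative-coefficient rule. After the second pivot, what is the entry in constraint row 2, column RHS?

Ratio test on column x3 — row 1: (11/2)/(1/2) = 11; row 2: (25/2)/(5/2) = 5. Minimum is 5 at row 2 (w2 leaves); pivot element 5/2.
Divide row 2 by 5/2; eliminate column x3 from the other rows.
Second iteration: most negative z-row entry is -23/10 in column x1, so x1 enters.
Ratio test on column x1 — row 1: entry -1/10 ≤ 0; row 2: 5/(7/10) = 50/7. Minimum is 50/7 at row 2 (x3 leaves); pivot element 7/10.
Divide row 2 by 7/10; eliminate column x1 from the other rows.
After both pivots, the entry at constraint row 2, column RHS is 50/7.

50/7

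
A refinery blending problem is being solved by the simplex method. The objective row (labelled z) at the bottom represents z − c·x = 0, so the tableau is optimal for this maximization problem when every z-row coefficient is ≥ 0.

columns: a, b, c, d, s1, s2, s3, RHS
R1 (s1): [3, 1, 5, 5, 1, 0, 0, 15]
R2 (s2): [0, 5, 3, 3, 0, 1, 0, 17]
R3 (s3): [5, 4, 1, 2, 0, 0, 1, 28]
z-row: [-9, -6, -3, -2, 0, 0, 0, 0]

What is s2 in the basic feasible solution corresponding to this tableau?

17

s2 is basic (row 2); its value is the RHS of that row, 17.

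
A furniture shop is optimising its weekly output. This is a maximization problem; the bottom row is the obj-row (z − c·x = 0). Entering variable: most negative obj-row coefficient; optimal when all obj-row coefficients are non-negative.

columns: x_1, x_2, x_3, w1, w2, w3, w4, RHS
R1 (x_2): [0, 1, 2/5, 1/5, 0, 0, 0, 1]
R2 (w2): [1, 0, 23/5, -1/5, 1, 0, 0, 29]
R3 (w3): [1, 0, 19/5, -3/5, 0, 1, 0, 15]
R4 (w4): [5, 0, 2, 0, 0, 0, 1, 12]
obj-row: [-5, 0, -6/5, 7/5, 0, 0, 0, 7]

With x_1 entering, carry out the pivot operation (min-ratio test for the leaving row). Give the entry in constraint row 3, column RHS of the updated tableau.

63/5

Ratio test on column x_1 — row 1: entry 0 ≤ 0; row 2: 29/1 = 29; row 3: 15/1 = 15; row 4: 12/5 = 12/5. Minimum is 12/5 at row 4 (w4 leaves); pivot element 5.
Divide row 4 by 5; eliminate column x_1 from the other rows.
Row 3 update in column RHS: 15 − 1·(12/5) = 63/5.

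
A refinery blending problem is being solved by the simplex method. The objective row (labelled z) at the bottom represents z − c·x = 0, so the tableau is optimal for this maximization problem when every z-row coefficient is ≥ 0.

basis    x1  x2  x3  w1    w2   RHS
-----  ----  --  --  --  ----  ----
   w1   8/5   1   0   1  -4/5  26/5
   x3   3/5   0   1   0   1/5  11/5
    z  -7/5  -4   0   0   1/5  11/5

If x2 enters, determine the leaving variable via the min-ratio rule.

Column x2 entries and ratios — w1: (26/5)/1 = 26/5; x3: 0 ≤ 0, skip.
Smallest ratio is 26/5 in the row of w1, so w1 leaves.

w1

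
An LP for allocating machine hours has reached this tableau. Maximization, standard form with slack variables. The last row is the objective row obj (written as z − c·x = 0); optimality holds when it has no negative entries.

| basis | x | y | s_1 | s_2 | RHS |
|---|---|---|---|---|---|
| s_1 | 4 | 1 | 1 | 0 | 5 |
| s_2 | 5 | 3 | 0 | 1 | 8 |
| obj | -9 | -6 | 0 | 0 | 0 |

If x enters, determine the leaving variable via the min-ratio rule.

Column x entries and ratios — s_1: 5/4 = 5/4; s_2: 8/5 = 8/5.
Smallest ratio is 5/4 in the row of s_1, so s_1 leaves.

s_1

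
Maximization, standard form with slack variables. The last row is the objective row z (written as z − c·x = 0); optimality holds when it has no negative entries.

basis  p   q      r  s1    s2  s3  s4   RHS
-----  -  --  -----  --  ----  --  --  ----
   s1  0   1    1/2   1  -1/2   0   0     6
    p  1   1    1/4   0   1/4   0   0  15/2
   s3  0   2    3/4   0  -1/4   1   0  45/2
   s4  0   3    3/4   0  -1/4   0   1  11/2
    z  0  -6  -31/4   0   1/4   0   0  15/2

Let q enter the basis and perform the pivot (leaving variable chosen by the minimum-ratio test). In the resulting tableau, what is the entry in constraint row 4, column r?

1/4

Ratio test on column q — row 1: 6/1 = 6; row 2: (15/2)/1 = 15/2; row 3: (45/2)/2 = 45/4; row 4: (11/2)/3 = 11/6. Minimum is 11/6 at row 4 (s4 leaves); pivot element 3.
Divide row 4 by 3; eliminate column q from the other rows.
In the new row 4, the r entry is the old entry divided by the pivot: (3/4)/3 = 1/4.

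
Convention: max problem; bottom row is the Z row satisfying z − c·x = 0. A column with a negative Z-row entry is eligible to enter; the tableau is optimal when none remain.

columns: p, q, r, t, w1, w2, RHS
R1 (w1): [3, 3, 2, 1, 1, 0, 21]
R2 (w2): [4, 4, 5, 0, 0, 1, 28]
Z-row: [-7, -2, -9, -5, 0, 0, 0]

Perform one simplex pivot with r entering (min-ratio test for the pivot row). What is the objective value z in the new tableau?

Ratio test on column r — row 1: 21/2 = 21/2; row 2: 28/5 = 28/5. Minimum is 28/5 at row 2 (w2 leaves); pivot element 5.
Pivot on row 2; the Z-row RHS becomes 0 − (-9)·(28/5) = 252/5.

252/5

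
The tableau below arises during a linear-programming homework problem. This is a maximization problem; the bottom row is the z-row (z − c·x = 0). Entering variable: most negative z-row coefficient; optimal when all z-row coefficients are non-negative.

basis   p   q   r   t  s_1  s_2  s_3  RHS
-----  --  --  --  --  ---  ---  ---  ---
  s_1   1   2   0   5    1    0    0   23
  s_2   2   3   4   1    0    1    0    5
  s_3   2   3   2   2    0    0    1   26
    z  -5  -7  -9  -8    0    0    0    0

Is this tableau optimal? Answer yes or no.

The z-row has a negative entry -9 in column r, so it is not optimal.

no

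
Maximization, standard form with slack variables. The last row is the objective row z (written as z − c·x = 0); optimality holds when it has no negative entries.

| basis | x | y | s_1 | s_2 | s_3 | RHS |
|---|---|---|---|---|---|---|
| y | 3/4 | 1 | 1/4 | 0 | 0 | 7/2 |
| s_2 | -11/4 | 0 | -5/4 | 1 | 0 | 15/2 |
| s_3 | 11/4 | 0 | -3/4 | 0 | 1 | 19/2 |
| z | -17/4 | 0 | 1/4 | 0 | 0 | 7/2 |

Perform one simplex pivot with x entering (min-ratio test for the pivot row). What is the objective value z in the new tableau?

Ratio test on column x — row 1: (7/2)/(3/4) = 14/3; row 2: entry -11/4 ≤ 0; row 3: (19/2)/(11/4) = 38/11. Minimum is 38/11 at row 3 (s_3 leaves); pivot element 11/4.
Pivot on row 3; the z-row RHS becomes 7/2 − (-17/4)·(38/11) = 200/11.

200/11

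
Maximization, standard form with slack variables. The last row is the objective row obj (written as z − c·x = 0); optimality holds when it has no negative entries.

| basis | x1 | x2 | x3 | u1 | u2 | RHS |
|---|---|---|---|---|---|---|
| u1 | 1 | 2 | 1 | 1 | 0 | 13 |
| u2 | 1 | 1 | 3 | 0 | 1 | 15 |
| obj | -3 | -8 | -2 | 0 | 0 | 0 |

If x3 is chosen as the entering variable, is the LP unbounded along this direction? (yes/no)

no

Column x3 has positive entries in row(s) 1, 2, so the ratio test bounds it — not unbounded.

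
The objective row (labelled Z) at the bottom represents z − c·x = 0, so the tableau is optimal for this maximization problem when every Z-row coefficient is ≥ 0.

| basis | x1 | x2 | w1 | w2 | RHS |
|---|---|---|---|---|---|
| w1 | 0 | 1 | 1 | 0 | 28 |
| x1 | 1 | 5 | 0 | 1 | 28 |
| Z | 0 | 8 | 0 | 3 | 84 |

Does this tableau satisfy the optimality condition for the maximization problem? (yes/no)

yes

Every Z-row coefficient is ≥ 0, so the tableau is optimal.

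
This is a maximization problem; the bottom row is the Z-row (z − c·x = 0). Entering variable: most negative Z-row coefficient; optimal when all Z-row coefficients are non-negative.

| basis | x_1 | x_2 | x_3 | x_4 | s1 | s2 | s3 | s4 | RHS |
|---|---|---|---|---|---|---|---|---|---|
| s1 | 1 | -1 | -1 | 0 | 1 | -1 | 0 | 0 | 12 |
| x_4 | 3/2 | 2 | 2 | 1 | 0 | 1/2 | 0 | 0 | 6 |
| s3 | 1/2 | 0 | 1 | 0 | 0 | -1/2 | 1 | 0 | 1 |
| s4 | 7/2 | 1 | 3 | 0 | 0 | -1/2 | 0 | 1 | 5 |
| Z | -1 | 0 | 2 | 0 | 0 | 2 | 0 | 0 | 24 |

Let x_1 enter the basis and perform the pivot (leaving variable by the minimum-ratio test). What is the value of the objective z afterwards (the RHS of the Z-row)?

178/7

Ratio test on column x_1 — row 1: 12/1 = 12; row 2: 6/(3/2) = 4; row 3: 1/(1/2) = 2; row 4: 5/(7/2) = 10/7. Minimum is 10/7 at row 4 (s4 leaves); pivot element 7/2.
Pivot on row 4; the Z-row RHS becomes 24 − (-1)·(10/7) = 178/7.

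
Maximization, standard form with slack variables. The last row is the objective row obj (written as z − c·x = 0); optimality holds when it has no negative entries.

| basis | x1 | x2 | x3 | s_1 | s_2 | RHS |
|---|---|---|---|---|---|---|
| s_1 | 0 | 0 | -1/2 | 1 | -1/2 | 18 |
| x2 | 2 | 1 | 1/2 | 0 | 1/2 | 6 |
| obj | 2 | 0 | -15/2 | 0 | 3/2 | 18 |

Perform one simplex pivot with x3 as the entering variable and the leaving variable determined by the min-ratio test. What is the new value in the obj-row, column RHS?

108

Ratio test on column x3 — row 1: entry -1/2 ≤ 0; row 2: 6/(1/2) = 12. Minimum is 12 at row 2 (x2 leaves); pivot element 1/2.
Divide row 2 by 1/2; eliminate column x3 from the other rows.
obj-row update in column RHS: 18 − (-15/2)·12 = 108.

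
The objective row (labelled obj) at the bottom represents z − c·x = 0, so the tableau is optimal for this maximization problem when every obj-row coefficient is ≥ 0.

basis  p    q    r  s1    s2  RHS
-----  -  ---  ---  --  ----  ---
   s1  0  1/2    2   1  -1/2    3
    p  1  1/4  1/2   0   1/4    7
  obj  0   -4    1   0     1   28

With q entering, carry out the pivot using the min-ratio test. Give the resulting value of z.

Ratio test on column q — row 1: 3/(1/2) = 6; row 2: 7/(1/4) = 28. Minimum is 6 at row 1 (s1 leaves); pivot element 1/2.
Pivot on row 1; the obj-row RHS becomes 28 − (-4)·6 = 52.

52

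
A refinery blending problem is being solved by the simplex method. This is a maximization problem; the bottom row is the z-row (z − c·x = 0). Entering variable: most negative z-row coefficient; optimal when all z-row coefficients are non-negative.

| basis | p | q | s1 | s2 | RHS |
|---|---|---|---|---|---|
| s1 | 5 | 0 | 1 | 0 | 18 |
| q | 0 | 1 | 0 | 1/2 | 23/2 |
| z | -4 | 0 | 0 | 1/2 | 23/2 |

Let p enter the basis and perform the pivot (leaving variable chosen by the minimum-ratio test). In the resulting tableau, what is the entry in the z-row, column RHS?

259/10

Ratio test on column p — row 1: 18/5 = 18/5; row 2: entry 0 ≤ 0. Minimum is 18/5 at row 1 (s1 leaves); pivot element 5.
Divide row 1 by 5; eliminate column p from the other rows.
z-row update in column RHS: 23/2 − (-4)·(18/5) = 259/10.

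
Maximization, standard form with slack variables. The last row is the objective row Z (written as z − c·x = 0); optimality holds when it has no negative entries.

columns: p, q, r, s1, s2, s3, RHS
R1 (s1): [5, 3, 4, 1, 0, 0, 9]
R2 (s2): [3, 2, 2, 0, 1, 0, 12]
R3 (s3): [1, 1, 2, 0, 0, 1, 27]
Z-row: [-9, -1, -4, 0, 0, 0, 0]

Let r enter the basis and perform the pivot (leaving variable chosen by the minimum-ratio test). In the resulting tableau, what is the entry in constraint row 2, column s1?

Ratio test on column r — row 1: 9/4 = 9/4; row 2: 12/2 = 6; row 3: 27/2 = 27/2. Minimum is 9/4 at row 1 (s1 leaves); pivot element 4.
Divide row 1 by 4; eliminate column r from the other rows.
Row 2 update in column s1: 0 − 2·(1/4) = -1/2.

-1/2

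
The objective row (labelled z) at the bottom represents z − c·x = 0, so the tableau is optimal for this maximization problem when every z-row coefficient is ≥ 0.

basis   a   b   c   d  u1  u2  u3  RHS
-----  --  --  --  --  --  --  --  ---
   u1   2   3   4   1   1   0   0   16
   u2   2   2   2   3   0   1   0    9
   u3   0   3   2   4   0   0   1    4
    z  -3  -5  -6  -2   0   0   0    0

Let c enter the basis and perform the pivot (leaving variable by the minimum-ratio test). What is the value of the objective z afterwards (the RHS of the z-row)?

Ratio test on column c — row 1: 16/4 = 4; row 2: 9/2 = 9/2; row 3: 4/2 = 2. Minimum is 2 at row 3 (u3 leaves); pivot element 2.
Pivot on row 3; the z-row RHS becomes 0 − (-6)·2 = 12.

12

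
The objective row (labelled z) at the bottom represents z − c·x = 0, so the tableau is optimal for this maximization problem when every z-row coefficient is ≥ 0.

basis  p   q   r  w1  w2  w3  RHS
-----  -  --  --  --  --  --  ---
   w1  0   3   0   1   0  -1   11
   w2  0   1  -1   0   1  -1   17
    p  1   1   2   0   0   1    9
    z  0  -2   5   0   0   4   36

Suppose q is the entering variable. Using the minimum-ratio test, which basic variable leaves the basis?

Column q entries and ratios — w1: 11/3 = 11/3; w2: 17/1 = 17; p: 9/1 = 9.
Smallest ratio is 11/3 in the row of w1, so w1 leaves.

w1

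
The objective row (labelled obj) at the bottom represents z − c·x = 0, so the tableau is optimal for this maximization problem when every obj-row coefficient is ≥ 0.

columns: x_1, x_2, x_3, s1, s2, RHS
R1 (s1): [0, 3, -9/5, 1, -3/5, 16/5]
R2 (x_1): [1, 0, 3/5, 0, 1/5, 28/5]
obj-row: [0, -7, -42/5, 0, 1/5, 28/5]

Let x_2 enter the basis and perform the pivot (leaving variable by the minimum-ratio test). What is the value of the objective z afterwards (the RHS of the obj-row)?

196/15

Ratio test on column x_2 — row 1: (16/5)/3 = 16/15; row 2: entry 0 ≤ 0. Minimum is 16/15 at row 1 (s1 leaves); pivot element 3.
Pivot on row 1; the obj-row RHS becomes 28/5 − (-7)·(16/15) = 196/15.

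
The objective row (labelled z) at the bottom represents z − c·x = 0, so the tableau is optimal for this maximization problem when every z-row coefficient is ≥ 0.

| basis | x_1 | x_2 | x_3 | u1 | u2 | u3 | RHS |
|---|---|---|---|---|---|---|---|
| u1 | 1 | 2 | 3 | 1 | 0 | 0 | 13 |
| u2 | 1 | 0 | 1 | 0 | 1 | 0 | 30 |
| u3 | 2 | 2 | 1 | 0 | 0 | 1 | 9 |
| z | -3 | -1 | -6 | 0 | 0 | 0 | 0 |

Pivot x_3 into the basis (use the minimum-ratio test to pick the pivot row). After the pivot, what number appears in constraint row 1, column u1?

1/3

Ratio test on column x_3 — row 1: 13/3 = 13/3; row 2: 30/1 = 30; row 3: 9/1 = 9. Minimum is 13/3 at row 1 (u1 leaves); pivot element 3.
Divide row 1 by 3; eliminate column x_3 from the other rows.
In the new row 1, the u1 entry is the old entry divided by the pivot: 1/3 = 1/3.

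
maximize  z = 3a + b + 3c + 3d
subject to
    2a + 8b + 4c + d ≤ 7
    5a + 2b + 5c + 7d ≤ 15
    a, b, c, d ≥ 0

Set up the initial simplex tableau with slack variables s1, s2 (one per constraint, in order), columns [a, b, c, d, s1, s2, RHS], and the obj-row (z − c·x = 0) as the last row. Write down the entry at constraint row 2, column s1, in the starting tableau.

Slack s1 belongs to constraint 1; its column is the unit vector e_1, so the entry in row 2 is 0.

0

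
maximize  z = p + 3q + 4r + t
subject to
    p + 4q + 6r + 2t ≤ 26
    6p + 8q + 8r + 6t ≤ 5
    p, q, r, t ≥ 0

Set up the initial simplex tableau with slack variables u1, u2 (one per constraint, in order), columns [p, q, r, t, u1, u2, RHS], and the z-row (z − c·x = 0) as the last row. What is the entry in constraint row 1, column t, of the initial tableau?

2

Constraint 1 has coefficient 2 on t.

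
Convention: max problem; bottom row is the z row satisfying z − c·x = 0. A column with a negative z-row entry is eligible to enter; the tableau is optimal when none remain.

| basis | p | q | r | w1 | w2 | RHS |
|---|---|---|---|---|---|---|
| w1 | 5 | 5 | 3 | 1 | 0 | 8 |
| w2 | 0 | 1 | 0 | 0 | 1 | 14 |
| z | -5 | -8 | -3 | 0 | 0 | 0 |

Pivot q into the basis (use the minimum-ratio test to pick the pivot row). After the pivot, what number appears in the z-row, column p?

Ratio test on column q — row 1: 8/5 = 8/5; row 2: 14/1 = 14. Minimum is 8/5 at row 1 (w1 leaves); pivot element 5.
Divide row 1 by 5; eliminate column q from the other rows.
z-row update in column p: -5 − (-8)·1 = 3.

3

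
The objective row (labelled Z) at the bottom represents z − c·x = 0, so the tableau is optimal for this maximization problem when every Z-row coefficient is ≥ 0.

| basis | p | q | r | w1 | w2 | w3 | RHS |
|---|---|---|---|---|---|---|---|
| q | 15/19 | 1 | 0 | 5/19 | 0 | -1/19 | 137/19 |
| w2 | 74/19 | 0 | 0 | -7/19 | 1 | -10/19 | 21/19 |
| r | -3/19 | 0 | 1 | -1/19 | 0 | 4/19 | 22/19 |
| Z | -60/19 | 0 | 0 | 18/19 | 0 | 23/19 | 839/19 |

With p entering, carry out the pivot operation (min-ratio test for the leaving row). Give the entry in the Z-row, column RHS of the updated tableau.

1667/37

Ratio test on column p — row 1: (137/19)/(15/19) = 137/15; row 2: (21/19)/(74/19) = 21/74; row 3: entry -3/19 ≤ 0. Minimum is 21/74 at row 2 (w2 leaves); pivot element 74/19.
Divide row 2 by 74/19; eliminate column p from the other rows.
Z-row update in column RHS: 839/19 − (-60/19)·(21/74) = 1667/37.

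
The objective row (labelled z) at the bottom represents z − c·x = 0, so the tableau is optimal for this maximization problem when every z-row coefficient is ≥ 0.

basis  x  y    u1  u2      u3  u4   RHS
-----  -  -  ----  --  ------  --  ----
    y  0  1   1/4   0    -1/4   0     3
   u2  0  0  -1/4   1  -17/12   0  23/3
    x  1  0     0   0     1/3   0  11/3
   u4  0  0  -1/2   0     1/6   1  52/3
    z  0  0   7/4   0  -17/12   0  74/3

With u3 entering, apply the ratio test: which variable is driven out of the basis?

x

Column u3 entries and ratios — y: -1/4 ≤ 0, skip; u2: -17/12 ≤ 0, skip; x: (11/3)/(1/3) = 11; u4: (52/3)/(1/6) = 104.
Smallest ratio is 11 in the row of x, so x leaves.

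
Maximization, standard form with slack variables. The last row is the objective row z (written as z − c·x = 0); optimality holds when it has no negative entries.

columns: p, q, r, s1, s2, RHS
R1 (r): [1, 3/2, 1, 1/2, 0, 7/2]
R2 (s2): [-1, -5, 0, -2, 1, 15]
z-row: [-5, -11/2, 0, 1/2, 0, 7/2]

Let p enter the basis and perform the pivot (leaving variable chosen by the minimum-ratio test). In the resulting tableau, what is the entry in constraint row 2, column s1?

Ratio test on column p — row 1: (7/2)/1 = 7/2; row 2: entry -1 ≤ 0. Minimum is 7/2 at row 1 (r leaves); pivot element 1.
Divide row 1 by 1; eliminate column p from the other rows.
Row 2 update in column s1: -2 − (-1)·(1/2) = -3/2.

-3/2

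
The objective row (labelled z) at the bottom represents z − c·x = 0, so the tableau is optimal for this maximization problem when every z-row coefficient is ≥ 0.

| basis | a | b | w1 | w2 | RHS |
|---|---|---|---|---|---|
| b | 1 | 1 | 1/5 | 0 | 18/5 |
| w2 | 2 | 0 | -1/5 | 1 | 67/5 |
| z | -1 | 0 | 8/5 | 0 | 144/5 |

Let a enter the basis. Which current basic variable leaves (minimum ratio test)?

b

Column a entries and ratios — b: (18/5)/1 = 18/5; w2: (67/5)/2 = 67/10.
Smallest ratio is 18/5 in the row of b, so b leaves.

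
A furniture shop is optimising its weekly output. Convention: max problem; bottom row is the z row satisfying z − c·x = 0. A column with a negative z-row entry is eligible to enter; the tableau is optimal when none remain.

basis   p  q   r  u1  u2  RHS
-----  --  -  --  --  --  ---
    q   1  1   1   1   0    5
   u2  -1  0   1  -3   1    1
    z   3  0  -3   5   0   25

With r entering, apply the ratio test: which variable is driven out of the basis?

u2

Column r entries and ratios — q: 5/1 = 5; u2: 1/1 = 1.
Smallest ratio is 1 in the row of u2, so u2 leaves.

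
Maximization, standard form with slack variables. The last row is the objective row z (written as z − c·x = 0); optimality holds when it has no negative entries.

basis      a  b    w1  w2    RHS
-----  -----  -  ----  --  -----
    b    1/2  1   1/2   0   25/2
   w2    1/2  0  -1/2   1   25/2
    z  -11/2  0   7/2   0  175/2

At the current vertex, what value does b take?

25/2

b is basic (row 1); its value is the RHS of that row, 25/2.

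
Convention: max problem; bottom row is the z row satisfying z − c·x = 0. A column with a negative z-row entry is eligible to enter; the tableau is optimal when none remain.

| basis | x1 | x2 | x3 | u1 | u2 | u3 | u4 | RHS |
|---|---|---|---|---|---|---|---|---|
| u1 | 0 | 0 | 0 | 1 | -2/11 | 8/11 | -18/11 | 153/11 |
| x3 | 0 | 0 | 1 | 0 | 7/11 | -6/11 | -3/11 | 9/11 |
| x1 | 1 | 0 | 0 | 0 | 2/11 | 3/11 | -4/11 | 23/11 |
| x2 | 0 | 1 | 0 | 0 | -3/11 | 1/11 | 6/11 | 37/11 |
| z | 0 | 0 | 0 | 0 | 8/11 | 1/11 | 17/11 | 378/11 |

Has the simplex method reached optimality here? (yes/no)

Every z-row coefficient is ≥ 0, so the tableau is optimal.

yes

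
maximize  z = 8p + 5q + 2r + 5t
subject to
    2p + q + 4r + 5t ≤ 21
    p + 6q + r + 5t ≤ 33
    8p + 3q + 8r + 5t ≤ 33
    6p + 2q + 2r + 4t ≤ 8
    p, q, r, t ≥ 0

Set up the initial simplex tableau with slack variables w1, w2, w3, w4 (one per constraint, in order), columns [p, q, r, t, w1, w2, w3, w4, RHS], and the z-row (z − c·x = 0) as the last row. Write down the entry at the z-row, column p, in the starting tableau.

-8

The z-row carries the negated objective coefficients: the p entry is -8.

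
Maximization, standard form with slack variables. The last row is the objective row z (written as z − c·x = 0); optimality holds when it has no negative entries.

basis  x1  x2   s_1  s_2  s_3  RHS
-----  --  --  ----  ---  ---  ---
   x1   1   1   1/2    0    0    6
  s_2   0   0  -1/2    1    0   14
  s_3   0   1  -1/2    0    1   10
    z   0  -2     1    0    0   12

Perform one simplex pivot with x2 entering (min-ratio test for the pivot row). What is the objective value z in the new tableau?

24

Ratio test on column x2 — row 1: 6/1 = 6; row 2: entry 0 ≤ 0; row 3: 10/1 = 10. Minimum is 6 at row 1 (x1 leaves); pivot element 1.
Pivot on row 1; the z-row RHS becomes 12 − (-2)·6 = 24.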